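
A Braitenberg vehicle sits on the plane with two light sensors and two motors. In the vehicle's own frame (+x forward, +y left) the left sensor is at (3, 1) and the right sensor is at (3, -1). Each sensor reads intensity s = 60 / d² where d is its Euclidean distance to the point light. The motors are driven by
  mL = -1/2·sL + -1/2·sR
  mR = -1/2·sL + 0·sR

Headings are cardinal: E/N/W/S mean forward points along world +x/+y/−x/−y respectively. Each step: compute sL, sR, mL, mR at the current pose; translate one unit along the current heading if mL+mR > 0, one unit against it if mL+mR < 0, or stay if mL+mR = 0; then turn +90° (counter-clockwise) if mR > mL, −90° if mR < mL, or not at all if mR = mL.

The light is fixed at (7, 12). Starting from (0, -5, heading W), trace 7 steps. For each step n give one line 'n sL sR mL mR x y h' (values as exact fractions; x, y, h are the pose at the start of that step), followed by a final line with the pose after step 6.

n=0: pose=(0,-5,W); sL=15/106, sR=15/89; mL=-2925/18868, mR=-15/212; mL+mR=-1065/4717 → advance -1; mR−mL=15/178 → turn +1·90°
n=1: pose=(1,-5,S); sL=12/85, sR=60/449; mL=-5244/38165, mR=-6/85; mL+mR=-7938/38165 → advance -1; mR−mL=30/449 → turn +1·90°
n=2: pose=(1,-4,E); sL=10/39, sR=30/149; mL=-1330/5811, mR=-5/39; mL+mR=-2075/5811 → advance -1; mR−mL=15/149 → turn +1·90°
n=3: pose=(0,-4,N); sL=60/233, sR=12/41; mL=-2628/9553, mR=-30/233; mL+mR=-3858/9553 → advance -1; mR−mL=6/41 → turn +1·90°
n=4: pose=(0,-5,W); sL=15/106, sR=15/89; mL=-2925/18868, mR=-15/212; mL+mR=-1065/4717 → advance -1; mR−mL=15/178 → turn +1·90°
n=5: pose=(1,-5,S); sL=12/85, sR=60/449; mL=-5244/38165, mR=-6/85; mL+mR=-7938/38165 → advance -1; mR−mL=30/449 → turn +1·90°
n=6: pose=(1,-4,E); sL=10/39, sR=30/149; mL=-1330/5811, mR=-5/39; mL+mR=-2075/5811 → advance -1; mR−mL=15/149 → turn +1·90°

0 15/106 15/89 -2925/18868 -15/212 0 -5 W
1 12/85 60/449 -5244/38165 -6/85 1 -5 S
2 10/39 30/149 -1330/5811 -5/39 1 -4 E
3 60/233 12/41 -2628/9553 -30/233 0 -4 N
4 15/106 15/89 -2925/18868 -15/212 0 -5 W
5 12/85 60/449 -5244/38165 -6/85 1 -5 S
6 10/39 30/149 -1330/5811 -5/39 1 -4 E
final 0 -4 N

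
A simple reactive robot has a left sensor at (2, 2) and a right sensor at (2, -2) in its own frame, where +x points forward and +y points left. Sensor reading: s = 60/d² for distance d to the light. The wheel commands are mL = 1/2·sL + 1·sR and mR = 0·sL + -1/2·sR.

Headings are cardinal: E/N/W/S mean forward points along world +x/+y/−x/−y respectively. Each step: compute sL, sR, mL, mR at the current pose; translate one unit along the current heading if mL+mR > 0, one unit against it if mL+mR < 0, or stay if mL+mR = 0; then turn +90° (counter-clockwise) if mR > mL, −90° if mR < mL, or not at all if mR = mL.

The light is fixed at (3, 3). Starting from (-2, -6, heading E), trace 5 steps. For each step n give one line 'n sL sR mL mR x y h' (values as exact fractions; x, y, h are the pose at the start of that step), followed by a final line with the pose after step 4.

n=0: pose=(-2,-6,E); sL=30/29, sR=6/13; mL=369/377, mR=-3/13; mL+mR=282/377 → advance +1; mR−mL=-456/377 → turn -1·90°
n=1: pose=(-1,-6,S); sL=12/25, sR=60/157; mL=2442/3925, mR=-30/157; mL+mR=1692/3925 → advance +1; mR−mL=-3192/3925 → turn -1·90°
n=2: pose=(-1,-7,W); sL=1/3, sR=3/5; mL=23/30, mR=-3/10; mL+mR=7/15 → advance +1; mR−mL=-16/15 → turn -1·90°
n=3: pose=(-2,-7,N); sL=60/113, sR=60/73; mL=8970/8249, mR=-30/73; mL+mR=5580/8249 → advance +1; mR−mL=-12360/8249 → turn -1·90°
n=4: pose=(-2,-6,E); sL=30/29, sR=6/13; mL=369/377, mR=-3/13; mL+mR=282/377 → advance +1; mR−mL=-456/377 → turn -1·90°

0 30/29 6/13 369/377 -3/13 -2 -6 E
1 12/25 60/157 2442/3925 -30/157 -1 -6 S
2 1/3 3/5 23/30 -3/10 -1 -7 W
3 60/113 60/73 8970/8249 -30/73 -2 -7 N
4 30/29 6/13 369/377 -3/13 -2 -6 E
final -1 -6 S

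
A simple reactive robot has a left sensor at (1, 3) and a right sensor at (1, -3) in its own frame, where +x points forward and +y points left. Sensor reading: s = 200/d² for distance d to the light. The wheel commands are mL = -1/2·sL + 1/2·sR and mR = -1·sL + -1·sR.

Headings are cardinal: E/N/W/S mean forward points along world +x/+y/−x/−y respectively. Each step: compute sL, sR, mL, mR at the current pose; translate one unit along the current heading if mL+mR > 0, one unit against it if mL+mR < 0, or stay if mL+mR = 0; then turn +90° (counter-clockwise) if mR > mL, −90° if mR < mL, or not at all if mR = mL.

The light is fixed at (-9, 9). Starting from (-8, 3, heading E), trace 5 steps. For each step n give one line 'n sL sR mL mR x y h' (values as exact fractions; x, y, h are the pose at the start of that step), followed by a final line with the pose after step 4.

0 200/13 40/17 -1440/221 -3920/221 -8 3 E
1 100/29 100/29 0 -200/29 -9 3 S
2 40/13 40 240/13 -560/13 -9 4 W
3 10 25/4 -15/8 -65/4 -8 4 N
4 200/13 40/17 -1440/221 -3920/221 -8 3 E
final -9 3 S

n=0: pose=(-8,3,E); sL=200/13, sR=40/17; mL=-1440/221, mR=-3920/221; mL+mR=-5360/221 → advance -1; mR−mL=-2480/221 → turn -1·90°
n=1: pose=(-9,3,S); sL=100/29, sR=100/29; mL=0, mR=-200/29; mL+mR=-200/29 → advance -1; mR−mL=-200/29 → turn -1·90°
n=2: pose=(-9,4,W); sL=40/13, sR=40; mL=240/13, mR=-560/13; mL+mR=-320/13 → advance -1; mR−mL=-800/13 → turn -1·90°
n=3: pose=(-8,4,N); sL=10, sR=25/4; mL=-15/8, mR=-65/4; mL+mR=-145/8 → advance -1; mR−mL=-115/8 → turn -1·90°
n=4: pose=(-8,3,E); sL=200/13, sR=40/17; mL=-1440/221, mR=-3920/221; mL+mR=-5360/221 → advance -1; mR−mL=-2480/221 → turn -1·90°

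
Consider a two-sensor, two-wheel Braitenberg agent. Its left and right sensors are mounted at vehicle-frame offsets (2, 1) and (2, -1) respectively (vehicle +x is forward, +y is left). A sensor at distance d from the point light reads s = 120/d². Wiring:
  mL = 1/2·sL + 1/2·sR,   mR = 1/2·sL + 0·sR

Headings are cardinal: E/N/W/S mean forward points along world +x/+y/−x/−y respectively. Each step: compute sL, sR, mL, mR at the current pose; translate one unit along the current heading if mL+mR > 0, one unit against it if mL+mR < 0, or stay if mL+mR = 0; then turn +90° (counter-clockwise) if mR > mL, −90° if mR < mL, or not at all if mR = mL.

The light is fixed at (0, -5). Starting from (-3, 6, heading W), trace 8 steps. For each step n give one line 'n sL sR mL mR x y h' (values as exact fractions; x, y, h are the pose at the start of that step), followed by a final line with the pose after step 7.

0 24/25 120/169 3528/4225 12/25 -3 6 W
1 60/97 60/89 5580/8633 30/97 -4 6 N
2 120/173 24/25 3576/4325 60/173 -4 7 E
3 15/13 30/29 825/754 15/26 -3 7 S
4 24/25 120/169 3528/4225 12/25 -3 6 W
5 60/97 60/89 5580/8633 30/97 -4 6 N
6 120/173 24/25 3576/4325 60/173 -4 7 E
7 15/13 30/29 825/754 15/26 -3 7 S
final -3 6 W

n=0: pose=(-3,6,W); sL=24/25, sR=120/169; mL=3528/4225, mR=12/25; mL+mR=5556/4225 → advance +1; mR−mL=-60/169 → turn -1·90°
n=1: pose=(-4,6,N); sL=60/97, sR=60/89; mL=5580/8633, mR=30/97; mL+mR=8250/8633 → advance +1; mR−mL=-30/89 → turn -1·90°
n=2: pose=(-4,7,E); sL=120/173, sR=24/25; mL=3576/4325, mR=60/173; mL+mR=5076/4325 → advance +1; mR−mL=-12/25 → turn -1·90°
n=3: pose=(-3,7,S); sL=15/13, sR=30/29; mL=825/754, mR=15/26; mL+mR=630/377 → advance +1; mR−mL=-15/29 → turn -1·90°
n=4: pose=(-3,6,W); sL=24/25, sR=120/169; mL=3528/4225, mR=12/25; mL+mR=5556/4225 → advance +1; mR−mL=-60/169 → turn -1·90°
n=5: pose=(-4,6,N); sL=60/97, sR=60/89; mL=5580/8633, mR=30/97; mL+mR=8250/8633 → advance +1; mR−mL=-30/89 → turn -1·90°
n=6: pose=(-4,7,E); sL=120/173, sR=24/25; mL=3576/4325, mR=60/173; mL+mR=5076/4325 → advance +1; mR−mL=-12/25 → turn -1·90°
n=7: pose=(-3,7,S); sL=15/13, sR=30/29; mL=825/754, mR=15/26; mL+mR=630/377 → advance +1; mR−mL=-15/29 → turn -1·90°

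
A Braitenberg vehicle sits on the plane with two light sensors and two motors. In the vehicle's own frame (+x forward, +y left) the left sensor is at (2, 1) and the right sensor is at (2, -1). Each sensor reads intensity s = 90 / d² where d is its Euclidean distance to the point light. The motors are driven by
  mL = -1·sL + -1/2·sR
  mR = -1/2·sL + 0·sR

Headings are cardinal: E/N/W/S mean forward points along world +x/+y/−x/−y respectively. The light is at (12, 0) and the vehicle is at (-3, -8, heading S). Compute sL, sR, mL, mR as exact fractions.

45/148 45/178 -2835/6586 -45/296

left sensor world pos  = (-2, -10); dL² = 296
right sensor world pos = (-4, -10); dR² = 356
sL = 90/296 = 45/148
sR = 90/356 = 45/178
mL = -1·sL + -1/2·sR = -2835/6586
mR = -1/2·sL + 0·sR = -45/296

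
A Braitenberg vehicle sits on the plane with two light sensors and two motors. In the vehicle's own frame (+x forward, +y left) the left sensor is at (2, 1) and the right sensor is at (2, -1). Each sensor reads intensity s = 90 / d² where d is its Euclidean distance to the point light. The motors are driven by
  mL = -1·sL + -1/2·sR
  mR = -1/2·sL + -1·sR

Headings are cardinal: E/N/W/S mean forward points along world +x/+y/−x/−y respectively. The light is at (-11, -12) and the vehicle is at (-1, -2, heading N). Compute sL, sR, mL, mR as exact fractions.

left sensor world pos  = (-2, 0); dL² = 225
right sensor world pos = (0, 0); dR² = 265
sL = 90/225 = 2/5
sR = 90/265 = 18/53
mL = -1·sL + -1/2·sR = -151/265
mR = -1/2·sL + -1·sR = -143/265

2/5 18/53 -151/265 -143/265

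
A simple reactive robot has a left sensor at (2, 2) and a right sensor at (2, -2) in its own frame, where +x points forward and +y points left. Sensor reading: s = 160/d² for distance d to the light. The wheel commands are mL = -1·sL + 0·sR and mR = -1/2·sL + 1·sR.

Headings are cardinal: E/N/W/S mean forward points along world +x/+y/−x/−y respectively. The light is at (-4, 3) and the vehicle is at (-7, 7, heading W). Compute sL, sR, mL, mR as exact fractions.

left sensor world pos  = (-9, 5); dL² = 29
right sensor world pos = (-9, 9); dR² = 61
sL = 160/29 = 160/29
sR = 160/61 = 160/61
mL = -1·sL + 0·sR = -160/29
mR = -1/2·sL + 1·sR = -240/1769

160/29 160/61 -160/29 -240/1769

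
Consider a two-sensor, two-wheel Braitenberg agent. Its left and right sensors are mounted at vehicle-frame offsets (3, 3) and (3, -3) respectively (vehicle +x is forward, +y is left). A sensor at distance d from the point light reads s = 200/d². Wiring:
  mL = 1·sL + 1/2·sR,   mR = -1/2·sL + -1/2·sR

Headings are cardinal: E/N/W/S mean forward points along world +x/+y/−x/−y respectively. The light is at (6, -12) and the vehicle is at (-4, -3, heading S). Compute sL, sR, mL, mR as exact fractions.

40/17 40/41 1980/697 -1160/697

left sensor world pos  = (-1, -6); dL² = 85
right sensor world pos = (-7, -6); dR² = 205
sL = 200/85 = 40/17
sR = 200/205 = 40/41
mL = 1·sL + 1/2·sR = 1980/697
mR = -1/2·sL + -1/2·sR = -1160/697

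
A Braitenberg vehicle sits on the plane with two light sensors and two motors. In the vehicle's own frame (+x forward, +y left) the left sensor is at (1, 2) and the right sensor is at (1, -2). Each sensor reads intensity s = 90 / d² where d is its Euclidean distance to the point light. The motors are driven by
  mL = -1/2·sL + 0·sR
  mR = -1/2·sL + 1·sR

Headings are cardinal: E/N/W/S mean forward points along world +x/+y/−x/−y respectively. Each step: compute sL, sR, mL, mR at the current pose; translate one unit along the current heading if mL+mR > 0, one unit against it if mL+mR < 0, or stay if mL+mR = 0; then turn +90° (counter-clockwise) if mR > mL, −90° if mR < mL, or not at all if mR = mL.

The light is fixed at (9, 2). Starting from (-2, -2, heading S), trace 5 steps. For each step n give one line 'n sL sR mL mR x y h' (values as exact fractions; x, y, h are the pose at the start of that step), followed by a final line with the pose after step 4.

0 45/53 45/97 -45/106 405/10282 -2 -2 S
1 90/101 18/25 -45/101 693/2525 -2 -1 E
2 9/20 45/52 -9/40 333/520 -3 -1 N
3 18/37 90/169 -9/37 1809/6253 -3 0 W
4 9/13 5/13 -9/26 1/26 -4 0 S
final -4 1 E

n=0: pose=(-2,-2,S); sL=45/53, sR=45/97; mL=-45/106, mR=405/10282; mL+mR=-1980/5141 → advance -1; mR−mL=45/97 → turn +1·90°
n=1: pose=(-2,-1,E); sL=90/101, sR=18/25; mL=-45/101, mR=693/2525; mL+mR=-432/2525 → advance -1; mR−mL=18/25 → turn +1·90°
n=2: pose=(-3,-1,N); sL=9/20, sR=45/52; mL=-9/40, mR=333/520; mL+mR=27/65 → advance +1; mR−mL=45/52 → turn +1·90°
n=3: pose=(-3,0,W); sL=18/37, sR=90/169; mL=-9/37, mR=1809/6253; mL+mR=288/6253 → advance +1; mR−mL=90/169 → turn +1·90°
n=4: pose=(-4,0,S); sL=9/13, sR=5/13; mL=-9/26, mR=1/26; mL+mR=-4/13 → advance -1; mR−mL=5/13 → turn +1·90°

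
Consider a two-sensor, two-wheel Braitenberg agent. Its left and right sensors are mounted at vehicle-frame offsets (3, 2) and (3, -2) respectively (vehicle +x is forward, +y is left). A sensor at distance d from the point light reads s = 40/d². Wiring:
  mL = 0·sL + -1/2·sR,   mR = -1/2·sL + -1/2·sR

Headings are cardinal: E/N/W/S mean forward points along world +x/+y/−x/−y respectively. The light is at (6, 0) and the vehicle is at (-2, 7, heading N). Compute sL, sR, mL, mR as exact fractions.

left sensor world pos  = (-4, 10); dL² = 200
right sensor world pos = (0, 10); dR² = 136
sL = 40/200 = 1/5
sR = 40/136 = 5/17
mL = 0·sL + -1/2·sR = -5/34
mR = -1/2·sL + -1/2·sR = -21/85

1/5 5/17 -5/34 -21/85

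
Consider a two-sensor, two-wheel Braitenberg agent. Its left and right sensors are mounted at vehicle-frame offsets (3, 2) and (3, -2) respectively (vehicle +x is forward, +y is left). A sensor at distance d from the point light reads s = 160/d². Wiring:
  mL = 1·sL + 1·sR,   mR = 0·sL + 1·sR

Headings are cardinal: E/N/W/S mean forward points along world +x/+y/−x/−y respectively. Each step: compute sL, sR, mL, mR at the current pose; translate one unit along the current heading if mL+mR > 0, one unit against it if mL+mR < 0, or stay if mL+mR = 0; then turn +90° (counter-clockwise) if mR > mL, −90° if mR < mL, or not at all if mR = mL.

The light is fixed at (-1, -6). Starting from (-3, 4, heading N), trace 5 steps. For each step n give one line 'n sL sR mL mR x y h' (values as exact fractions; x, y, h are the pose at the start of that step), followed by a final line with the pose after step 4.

n=0: pose=(-3,4,N); sL=32/37, sR=160/169; mL=11328/6253, mR=160/169; mL+mR=17248/6253 → advance +1; mR−mL=-32/37 → turn -1·90°
n=1: pose=(-3,5,E); sL=16/17, sR=80/41; mL=2016/697, mR=80/41; mL+mR=3376/697 → advance +1; mR−mL=-16/17 → turn -1·90°
n=2: pose=(-2,5,S); sL=32/13, sR=160/73; mL=4416/949, mR=160/73; mL+mR=6496/949 → advance +1; mR−mL=-32/13 → turn -1·90°
n=3: pose=(-2,4,W); sL=2, sR=1; mL=3, mR=1; mL+mR=4 → advance +1; mR−mL=-2 → turn -1·90°
n=4: pose=(-3,4,N); sL=32/37, sR=160/169; mL=11328/6253, mR=160/169; mL+mR=17248/6253 → advance +1; mR−mL=-32/37 → turn -1·90°

0 32/37 160/169 11328/6253 160/169 -3 4 N
1 16/17 80/41 2016/697 80/41 -3 5 E
2 32/13 160/73 4416/949 160/73 -2 5 S
3 2 1 3 1 -2 4 W
4 32/37 160/169 11328/6253 160/169 -3 4 N
final -3 5 E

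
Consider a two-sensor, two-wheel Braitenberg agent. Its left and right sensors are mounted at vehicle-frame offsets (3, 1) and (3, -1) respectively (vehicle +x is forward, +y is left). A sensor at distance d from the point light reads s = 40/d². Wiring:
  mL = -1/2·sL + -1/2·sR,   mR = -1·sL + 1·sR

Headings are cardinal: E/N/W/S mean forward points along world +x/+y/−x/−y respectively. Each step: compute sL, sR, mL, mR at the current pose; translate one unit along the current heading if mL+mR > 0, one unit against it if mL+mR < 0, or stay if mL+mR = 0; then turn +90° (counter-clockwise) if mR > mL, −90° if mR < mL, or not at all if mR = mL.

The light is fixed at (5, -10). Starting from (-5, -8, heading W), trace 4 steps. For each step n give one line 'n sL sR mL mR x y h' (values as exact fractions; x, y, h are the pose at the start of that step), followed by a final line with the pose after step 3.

0 4/17 20/89 -348/1513 -16/1513 -5 -8 W
1 8/13 40/101 -664/1313 -288/1313 -4 -8 S
2 10/13 1 -23/26 3/13 -4 -7 E
3 40/157 40/117 -5480/18369 1600/18369 -5 -7 N
final -5 -8 W

n=0: pose=(-5,-8,W); sL=4/17, sR=20/89; mL=-348/1513, mR=-16/1513; mL+mR=-364/1513 → advance -1; mR−mL=332/1513 → turn +1·90°
n=1: pose=(-4,-8,S); sL=8/13, sR=40/101; mL=-664/1313, mR=-288/1313; mL+mR=-952/1313 → advance -1; mR−mL=376/1313 → turn +1·90°
n=2: pose=(-4,-7,E); sL=10/13, sR=1; mL=-23/26, mR=3/13; mL+mR=-17/26 → advance -1; mR−mL=29/26 → turn +1·90°
n=3: pose=(-5,-7,N); sL=40/157, sR=40/117; mL=-5480/18369, mR=1600/18369; mL+mR=-3880/18369 → advance -1; mR−mL=2360/6123 → turn +1·90°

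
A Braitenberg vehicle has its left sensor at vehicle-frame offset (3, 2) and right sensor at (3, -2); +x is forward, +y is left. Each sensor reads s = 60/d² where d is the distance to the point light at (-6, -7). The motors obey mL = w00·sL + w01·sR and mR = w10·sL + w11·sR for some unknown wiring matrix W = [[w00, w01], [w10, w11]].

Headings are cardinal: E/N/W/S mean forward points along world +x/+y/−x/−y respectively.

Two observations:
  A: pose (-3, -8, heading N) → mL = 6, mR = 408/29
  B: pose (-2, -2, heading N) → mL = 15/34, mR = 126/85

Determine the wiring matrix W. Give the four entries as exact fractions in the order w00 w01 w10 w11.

1/2 0 1 1

obs A: pose=(-3,-8,N) → sL=12, sR=60/29, mL=6, mR=408/29
obs B: pose=(-2,-2,N) → sL=15/17, sR=3/5, mL=15/34, mR=126/85
sensor matrix S = [[12, 60/29], [15/17, 3/5]]; det S = 13248/2465
solve [mL_A; mL_B] = S·[w00; w01] and [mR_A; mR_B] = S·[w10; w11]:
  w00 = 1/2, w01 = 0, w10 = 1, w11 = 1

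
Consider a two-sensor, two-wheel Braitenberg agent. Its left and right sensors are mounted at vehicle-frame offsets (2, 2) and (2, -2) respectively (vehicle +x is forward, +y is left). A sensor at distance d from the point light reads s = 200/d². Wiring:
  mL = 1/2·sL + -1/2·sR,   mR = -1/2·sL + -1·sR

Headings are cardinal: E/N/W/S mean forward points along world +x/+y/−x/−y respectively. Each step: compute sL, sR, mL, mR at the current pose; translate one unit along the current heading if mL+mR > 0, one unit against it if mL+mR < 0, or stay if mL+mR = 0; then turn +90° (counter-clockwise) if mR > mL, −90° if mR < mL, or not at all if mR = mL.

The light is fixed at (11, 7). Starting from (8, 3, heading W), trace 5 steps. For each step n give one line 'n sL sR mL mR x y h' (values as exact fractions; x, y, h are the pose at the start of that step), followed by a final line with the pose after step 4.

0 200/61 200/29 -3200/1769 -15100/1769 8 3 W
1 10 50 -20 -55 9 3 N
2 200/9 200/49 4000/441 -6700/441 9 2 E
3 4 100/37 24/37 -174/37 8 2 S
4 200/61 200/29 -3200/1769 -15100/1769 8 3 W
final 9 3 N

n=0: pose=(8,3,W); sL=200/61, sR=200/29; mL=-3200/1769, mR=-15100/1769; mL+mR=-300/29 → advance -1; mR−mL=-11900/1769 → turn -1·90°
n=1: pose=(9,3,N); sL=10, sR=50; mL=-20, mR=-55; mL+mR=-75 → advance -1; mR−mL=-35 → turn -1·90°
n=2: pose=(9,2,E); sL=200/9, sR=200/49; mL=4000/441, mR=-6700/441; mL+mR=-300/49 → advance -1; mR−mL=-10700/441 → turn -1·90°
n=3: pose=(8,2,S); sL=4, sR=100/37; mL=24/37, mR=-174/37; mL+mR=-150/37 → advance -1; mR−mL=-198/37 → turn -1·90°
n=4: pose=(8,3,W); sL=200/61, sR=200/29; mL=-3200/1769, mR=-15100/1769; mL+mR=-300/29 → advance -1; mR−mL=-11900/1769 → turn -1·90°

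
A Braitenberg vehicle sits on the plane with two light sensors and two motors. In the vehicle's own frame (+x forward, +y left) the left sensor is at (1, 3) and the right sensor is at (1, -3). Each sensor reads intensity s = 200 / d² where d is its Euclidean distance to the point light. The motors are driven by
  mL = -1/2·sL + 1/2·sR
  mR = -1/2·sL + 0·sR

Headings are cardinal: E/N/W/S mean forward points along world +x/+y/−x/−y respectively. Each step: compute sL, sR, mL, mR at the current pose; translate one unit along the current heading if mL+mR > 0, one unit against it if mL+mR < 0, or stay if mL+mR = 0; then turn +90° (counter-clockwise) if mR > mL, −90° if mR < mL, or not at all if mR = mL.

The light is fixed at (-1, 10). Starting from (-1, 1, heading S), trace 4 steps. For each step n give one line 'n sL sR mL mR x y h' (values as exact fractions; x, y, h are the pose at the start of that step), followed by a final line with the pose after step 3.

0 200/109 200/109 0 -100/109 -1 1 S
1 100/61 100/13 2400/793 -50/61 -1 2 W
2 40/13 200/53 240/689 -20/13 -2 2 N
3 50/9 25/18 -25/12 -25/9 -2 1 E
final -3 1 S

n=0: pose=(-1,1,S); sL=200/109, sR=200/109; mL=0, mR=-100/109; mL+mR=-100/109 → advance -1; mR−mL=-100/109 → turn -1·90°
n=1: pose=(-1,2,W); sL=100/61, sR=100/13; mL=2400/793, mR=-50/61; mL+mR=1750/793 → advance +1; mR−mL=-50/13 → turn -1·90°
n=2: pose=(-2,2,N); sL=40/13, sR=200/53; mL=240/689, mR=-20/13; mL+mR=-820/689 → advance -1; mR−mL=-100/53 → turn -1·90°
n=3: pose=(-2,1,E); sL=50/9, sR=25/18; mL=-25/12, mR=-25/9; mL+mR=-175/36 → advance -1; mR−mL=-25/36 → turn -1·90°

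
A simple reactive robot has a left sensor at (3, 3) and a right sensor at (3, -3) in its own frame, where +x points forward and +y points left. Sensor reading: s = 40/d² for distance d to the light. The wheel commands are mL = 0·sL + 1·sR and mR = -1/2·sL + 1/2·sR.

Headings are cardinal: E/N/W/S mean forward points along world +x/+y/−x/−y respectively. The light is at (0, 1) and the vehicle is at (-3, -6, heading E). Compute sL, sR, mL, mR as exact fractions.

5/2 2/5 2/5 -21/20

left sensor world pos  = (0, -3); dL² = 16
right sensor world pos = (0, -9); dR² = 100
sL = 40/16 = 5/2
sR = 40/100 = 2/5
mL = 0·sL + 1·sR = 2/5
mR = -1/2·sL + 1/2·sR = -21/20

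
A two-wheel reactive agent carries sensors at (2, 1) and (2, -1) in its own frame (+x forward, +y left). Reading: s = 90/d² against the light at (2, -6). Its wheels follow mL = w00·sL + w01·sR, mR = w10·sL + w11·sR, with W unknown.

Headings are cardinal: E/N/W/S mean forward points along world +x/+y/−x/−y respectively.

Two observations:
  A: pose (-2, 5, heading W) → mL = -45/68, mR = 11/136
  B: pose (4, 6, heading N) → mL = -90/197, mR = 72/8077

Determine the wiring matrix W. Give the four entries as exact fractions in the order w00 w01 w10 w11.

-1 0 1/2 -1/2

obs A: pose=(-2,5,W) → sL=45/68, sR=1/2, mL=-45/68, mR=11/136
obs B: pose=(4,6,N) → sL=90/197, sR=18/41, mL=-90/197, mR=72/8077
sensor matrix S = [[45/68, 1/2], [90/197, 18/41]]; det S = 17055/274618
solve [mL_A; mL_B] = S·[w00; w01] and [mR_A; mR_B] = S·[w10; w11]:
  w00 = -1, w01 = 0, w10 = 1/2, w11 = -1/2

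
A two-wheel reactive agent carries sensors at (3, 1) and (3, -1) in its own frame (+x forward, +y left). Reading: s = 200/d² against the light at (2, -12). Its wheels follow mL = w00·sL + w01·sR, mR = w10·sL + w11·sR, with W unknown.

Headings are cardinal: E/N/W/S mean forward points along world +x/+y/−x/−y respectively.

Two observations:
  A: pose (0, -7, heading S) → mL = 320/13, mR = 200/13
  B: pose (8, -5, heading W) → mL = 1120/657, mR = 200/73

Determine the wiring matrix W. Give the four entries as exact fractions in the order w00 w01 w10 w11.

obs A: pose=(0,-7,S) → sL=40, sR=200/13, mL=320/13, mR=200/13
obs B: pose=(8,-5,W) → sL=40/9, sR=200/73, mL=1120/657, mR=200/73
sensor matrix S = [[40, 200/13], [40/9, 200/73]]; det S = 352000/8541
solve [mL_A; mL_B] = S·[w00; w01] and [mR_A; mR_B] = S·[w10; w11]:
  w00 = 1, w01 = -1, w10 = 0, w11 = 1

1 -1 0 1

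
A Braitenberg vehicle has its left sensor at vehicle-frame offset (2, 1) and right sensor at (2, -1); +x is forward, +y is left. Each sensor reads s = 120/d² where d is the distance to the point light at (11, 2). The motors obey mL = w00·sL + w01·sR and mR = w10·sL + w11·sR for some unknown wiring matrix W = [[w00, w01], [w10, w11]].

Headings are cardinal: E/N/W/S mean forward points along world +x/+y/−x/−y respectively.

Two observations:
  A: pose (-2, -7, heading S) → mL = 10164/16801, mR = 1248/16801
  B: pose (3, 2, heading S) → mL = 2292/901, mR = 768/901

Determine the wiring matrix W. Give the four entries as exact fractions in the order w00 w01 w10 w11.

1/2 1 1 -1

obs A: pose=(-2,-7,S) → sL=24/53, sR=120/317, mL=10164/16801, mR=1248/16801
obs B: pose=(3,2,S) → sL=120/53, sR=24/17, mL=2292/901, mR=768/901
sensor matrix S = [[24/53, 120/317], [120/53, 24/17]]; det S = -62208/285617
solve [mL_A; mL_B] = S·[w00; w01] and [mR_A; mR_B] = S·[w10; w11]:
  w00 = 1/2, w01 = 1, w10 = 1, w11 = -1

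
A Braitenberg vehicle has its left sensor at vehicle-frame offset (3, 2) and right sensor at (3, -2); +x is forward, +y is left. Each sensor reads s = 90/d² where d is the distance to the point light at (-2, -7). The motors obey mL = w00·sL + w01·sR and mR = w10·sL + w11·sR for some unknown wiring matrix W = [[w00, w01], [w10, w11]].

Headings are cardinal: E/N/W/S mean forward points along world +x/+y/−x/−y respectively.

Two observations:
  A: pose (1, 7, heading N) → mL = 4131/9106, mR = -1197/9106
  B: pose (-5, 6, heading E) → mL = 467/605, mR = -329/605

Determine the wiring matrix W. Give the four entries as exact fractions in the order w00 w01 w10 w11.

1 1/2 1/2 -1

obs A: pose=(1,7,N) → sL=9/29, sR=45/157, mL=4131/9106, mR=-1197/9106
obs B: pose=(-5,6,E) → sL=2/5, sR=90/121, mL=467/605, mR=-329/605
sensor matrix S = [[9/29, 45/157], [2/5, 90/121]]; det S = 64008/550913
solve [mL_A; mL_B] = S·[w00; w01] and [mR_A; mR_B] = S·[w10; w11]:
  w00 = 1, w01 = 1/2, w10 = 1/2, w11 = -1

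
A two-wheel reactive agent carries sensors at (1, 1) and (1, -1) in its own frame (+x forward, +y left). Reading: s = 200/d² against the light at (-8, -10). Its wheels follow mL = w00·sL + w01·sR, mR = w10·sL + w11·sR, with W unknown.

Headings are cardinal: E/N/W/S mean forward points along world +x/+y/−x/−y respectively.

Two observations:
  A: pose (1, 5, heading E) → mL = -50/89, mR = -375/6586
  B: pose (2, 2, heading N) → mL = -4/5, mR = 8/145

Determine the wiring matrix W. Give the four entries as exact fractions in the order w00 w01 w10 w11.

-1 0 1/2 -1/2

obs A: pose=(1,5,E) → sL=50/89, sR=25/37, mL=-50/89, mR=-375/6586
obs B: pose=(2,2,N) → sL=4/5, sR=20/29, mL=-4/5, mR=8/145
sensor matrix S = [[50/89, 25/37], [4/5, 20/29]]; det S = -14620/95497
solve [mL_A; mL_B] = S·[w00; w01] and [mR_A; mR_B] = S·[w10; w11]:
  w00 = -1, w01 = 0, w10 = 1/2, w11 = -1/2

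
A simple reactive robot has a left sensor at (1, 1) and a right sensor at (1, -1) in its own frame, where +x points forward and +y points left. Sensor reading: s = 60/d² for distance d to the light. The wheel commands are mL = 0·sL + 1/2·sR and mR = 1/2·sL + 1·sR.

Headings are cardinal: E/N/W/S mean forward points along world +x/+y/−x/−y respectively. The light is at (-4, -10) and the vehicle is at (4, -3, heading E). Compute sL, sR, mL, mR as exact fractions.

12/29 20/39 10/39 814/1131

left sensor world pos  = (5, -2); dL² = 145
right sensor world pos = (5, -4); dR² = 117
sL = 60/145 = 12/29
sR = 60/117 = 20/39
mL = 0·sL + 1/2·sR = 10/39
mR = 1/2·sL + 1·sR = 814/1131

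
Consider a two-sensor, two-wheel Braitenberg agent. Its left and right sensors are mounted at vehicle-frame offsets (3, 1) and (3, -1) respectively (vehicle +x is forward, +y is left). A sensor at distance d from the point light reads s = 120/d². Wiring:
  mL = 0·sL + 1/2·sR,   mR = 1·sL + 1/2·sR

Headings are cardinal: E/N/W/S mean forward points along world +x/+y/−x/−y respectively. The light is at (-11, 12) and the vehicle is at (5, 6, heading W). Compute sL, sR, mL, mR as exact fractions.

60/109 60/97 30/97 9090/10573

left sensor world pos  = (2, 5); dL² = 218
right sensor world pos = (2, 7); dR² = 194
sL = 120/218 = 60/109
sR = 120/194 = 60/97
mL = 0·sL + 1/2·sR = 30/97
mR = 1·sL + 1/2·sR = 9090/10573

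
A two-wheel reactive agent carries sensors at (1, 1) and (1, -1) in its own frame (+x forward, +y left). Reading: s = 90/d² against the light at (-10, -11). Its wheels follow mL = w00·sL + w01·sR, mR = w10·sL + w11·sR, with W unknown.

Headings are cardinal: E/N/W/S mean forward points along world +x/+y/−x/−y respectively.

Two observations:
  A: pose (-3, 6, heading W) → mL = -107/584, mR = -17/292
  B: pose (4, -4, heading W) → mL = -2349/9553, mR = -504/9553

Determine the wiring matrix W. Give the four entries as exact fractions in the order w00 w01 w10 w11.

-1 1/2 -1 1

obs A: pose=(-3,6,W) → sL=45/146, sR=1/4, mL=-107/584, mR=-17/292
obs B: pose=(4,-4,W) → sL=18/41, sR=90/233, mL=-2349/9553, mR=-504/9553
sensor matrix S = [[45/146, 1/4], [18/41, 90/233]]; det S = 12969/1394738
solve [mL_A; mL_B] = S·[w00; w01] and [mR_A; mR_B] = S·[w10; w11]:
  w00 = -1, w01 = 1/2, w10 = -1, w11 = 1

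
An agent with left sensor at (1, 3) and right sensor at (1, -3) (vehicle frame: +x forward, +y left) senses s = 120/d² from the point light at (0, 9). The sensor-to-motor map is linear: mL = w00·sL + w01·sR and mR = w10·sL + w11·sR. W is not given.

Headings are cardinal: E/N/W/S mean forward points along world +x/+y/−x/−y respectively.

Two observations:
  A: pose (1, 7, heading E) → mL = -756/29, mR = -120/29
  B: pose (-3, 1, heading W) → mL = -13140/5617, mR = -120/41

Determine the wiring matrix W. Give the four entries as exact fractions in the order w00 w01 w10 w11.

obs A: pose=(1,7,E) → sL=24, sR=120/29, mL=-756/29, mR=-120/29
obs B: pose=(-3,1,W) → sL=120/137, sR=120/41, mL=-13140/5617, mR=-120/41
sensor matrix S = [[24, 120/29], [120/137, 120/41]]; det S = 10851840/162893
solve [mL_A; mL_B] = S·[w00; w01] and [mR_A; mR_B] = S·[w10; w11]:
  w00 = -1, w01 = -1/2, w10 = 0, w11 = -1

-1 -1/2 0 -1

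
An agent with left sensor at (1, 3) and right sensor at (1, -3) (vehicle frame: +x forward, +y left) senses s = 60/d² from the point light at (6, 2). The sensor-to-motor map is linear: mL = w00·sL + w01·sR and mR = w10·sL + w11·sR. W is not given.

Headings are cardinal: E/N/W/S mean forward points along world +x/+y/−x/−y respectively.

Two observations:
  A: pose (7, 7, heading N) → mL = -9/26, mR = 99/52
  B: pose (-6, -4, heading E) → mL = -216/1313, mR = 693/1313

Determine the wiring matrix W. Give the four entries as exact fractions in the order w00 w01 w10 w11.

obs A: pose=(7,7,N) → sL=3/2, sR=15/13, mL=-9/26, mR=99/52
obs B: pose=(-6,-4,E) → sL=6/13, sR=30/101, mL=-216/1313, mR=693/1313
sensor matrix S = [[3/2, 15/13], [6/13, 30/101]]; det S = -1485/17069
solve [mL_A; mL_B] = S·[w00; w01] and [mR_A; mR_B] = S·[w10; w11]:
  w00 = -1, w01 = 1, w10 = 1/2, w11 = 1

-1 1 1/2 1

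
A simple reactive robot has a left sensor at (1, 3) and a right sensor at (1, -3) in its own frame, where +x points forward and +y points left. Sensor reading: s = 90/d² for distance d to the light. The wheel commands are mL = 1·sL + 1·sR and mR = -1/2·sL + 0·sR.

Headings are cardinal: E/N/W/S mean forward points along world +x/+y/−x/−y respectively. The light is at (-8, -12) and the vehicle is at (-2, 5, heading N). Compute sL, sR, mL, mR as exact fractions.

left sensor world pos  = (-5, 6); dL² = 333
right sensor world pos = (1, 6); dR² = 405
sL = 90/333 = 10/37
sR = 90/405 = 2/9
mL = 1·sL + 1·sR = 164/333
mR = -1/2·sL + 0·sR = -5/37

10/37 2/9 164/333 -5/37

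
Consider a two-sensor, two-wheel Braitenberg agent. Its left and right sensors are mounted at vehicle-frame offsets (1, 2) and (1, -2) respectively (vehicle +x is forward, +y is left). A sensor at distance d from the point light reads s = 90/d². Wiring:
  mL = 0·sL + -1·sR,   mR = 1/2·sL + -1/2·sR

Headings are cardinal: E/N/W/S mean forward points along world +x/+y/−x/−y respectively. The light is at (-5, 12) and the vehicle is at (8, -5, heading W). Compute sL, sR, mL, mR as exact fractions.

left sensor world pos  = (7, -7); dL² = 505
right sensor world pos = (7, -3); dR² = 369
sL = 90/505 = 18/101
sR = 90/369 = 10/41
mL = 0·sL + -1·sR = -10/41
mR = 1/2·sL + -1/2·sR = -136/4141

18/101 10/41 -10/41 -136/4141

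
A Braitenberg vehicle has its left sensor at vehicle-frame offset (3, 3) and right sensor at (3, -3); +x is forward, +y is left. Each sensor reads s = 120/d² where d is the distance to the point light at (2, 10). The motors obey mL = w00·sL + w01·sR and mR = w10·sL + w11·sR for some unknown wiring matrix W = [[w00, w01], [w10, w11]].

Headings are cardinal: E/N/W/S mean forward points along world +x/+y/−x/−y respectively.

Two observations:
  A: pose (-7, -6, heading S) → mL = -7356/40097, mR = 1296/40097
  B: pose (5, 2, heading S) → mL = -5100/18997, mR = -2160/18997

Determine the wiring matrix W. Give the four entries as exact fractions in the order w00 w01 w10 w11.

obs A: pose=(-7,-6,S) → sL=120/397, sR=24/101, mL=-7356/40097, mR=1296/40097
obs B: pose=(5,2,S) → sL=120/157, sR=120/121, mL=-5100/18997, mR=-2160/18997
sensor matrix S = [[120/397, 24/101], [120/157, 120/121]]; det S = 89994240/761722709
solve [mL_A; mL_B] = S·[w00; w01] and [mR_A; mR_B] = S·[w10; w11]:
  w00 = -1, w01 = 1/2, w10 = 1/2, w11 = -1/2

-1 1/2 1/2 -1/2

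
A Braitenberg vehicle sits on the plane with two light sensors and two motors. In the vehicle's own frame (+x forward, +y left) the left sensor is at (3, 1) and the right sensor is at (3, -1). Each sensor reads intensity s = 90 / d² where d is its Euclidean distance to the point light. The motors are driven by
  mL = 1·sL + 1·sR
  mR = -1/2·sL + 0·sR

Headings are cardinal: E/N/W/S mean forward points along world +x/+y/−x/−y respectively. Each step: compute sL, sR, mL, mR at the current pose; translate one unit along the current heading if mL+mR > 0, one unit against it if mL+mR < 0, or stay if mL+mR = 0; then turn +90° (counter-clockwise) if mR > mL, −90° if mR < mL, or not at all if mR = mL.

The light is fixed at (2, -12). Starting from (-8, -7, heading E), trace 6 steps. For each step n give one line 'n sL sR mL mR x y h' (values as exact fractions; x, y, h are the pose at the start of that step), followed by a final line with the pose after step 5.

0 18/17 18/13 540/221 -9/17 -8 -7 E
1 45/34 45/52 1935/884 -45/68 -7 -7 S
2 10/17 90/169 3220/2873 -5/17 -7 -8 W
3 9/17 9/13 270/221 -9/34 -8 -8 N
4 18/17 18/13 540/221 -9/17 -8 -7 E
5 45/34 45/52 1935/884 -45/68 -7 -7 S
final -7 -8 W

n=0: pose=(-8,-7,E); sL=18/17, sR=18/13; mL=540/221, mR=-9/17; mL+mR=423/221 → advance +1; mR−mL=-657/221 → turn -1·90°
n=1: pose=(-7,-7,S); sL=45/34, sR=45/52; mL=1935/884, mR=-45/68; mL+mR=675/442 → advance +1; mR−mL=-630/221 → turn -1·90°
n=2: pose=(-7,-8,W); sL=10/17, sR=90/169; mL=3220/2873, mR=-5/17; mL+mR=2375/2873 → advance +1; mR−mL=-4065/2873 → turn -1·90°
n=3: pose=(-8,-8,N); sL=9/17, sR=9/13; mL=270/221, mR=-9/34; mL+mR=423/442 → advance +1; mR−mL=-657/442 → turn -1·90°
n=4: pose=(-8,-7,E); sL=18/17, sR=18/13; mL=540/221, mR=-9/17; mL+mR=423/221 → advance +1; mR−mL=-657/221 → turn -1·90°
n=5: pose=(-7,-7,S); sL=45/34, sR=45/52; mL=1935/884, mR=-45/68; mL+mR=675/442 → advance +1; mR−mL=-630/221 → turn -1·90°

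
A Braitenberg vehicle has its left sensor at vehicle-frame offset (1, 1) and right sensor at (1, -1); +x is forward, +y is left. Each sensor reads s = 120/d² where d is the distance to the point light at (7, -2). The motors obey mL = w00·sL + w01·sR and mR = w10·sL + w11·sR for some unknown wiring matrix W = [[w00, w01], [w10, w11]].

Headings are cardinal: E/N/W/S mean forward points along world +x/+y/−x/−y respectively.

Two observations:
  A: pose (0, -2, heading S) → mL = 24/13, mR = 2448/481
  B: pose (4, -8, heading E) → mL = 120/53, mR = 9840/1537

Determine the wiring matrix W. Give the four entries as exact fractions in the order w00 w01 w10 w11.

obs A: pose=(0,-2,S) → sL=120/37, sR=24/13, mL=24/13, mR=2448/481
obs B: pose=(4,-8,E) → sL=120/29, sR=120/53, mL=120/53, mR=9840/1537
sensor matrix S = [[120/37, 24/13], [120/29, 120/53]]; det S = -218880/739297
solve [mL_A; mL_B] = S·[w00; w01] and [mR_A; mR_B] = S·[w10; w11]:
  w00 = 0, w01 = 1, w10 = 1, w11 = 1

0 1 1 1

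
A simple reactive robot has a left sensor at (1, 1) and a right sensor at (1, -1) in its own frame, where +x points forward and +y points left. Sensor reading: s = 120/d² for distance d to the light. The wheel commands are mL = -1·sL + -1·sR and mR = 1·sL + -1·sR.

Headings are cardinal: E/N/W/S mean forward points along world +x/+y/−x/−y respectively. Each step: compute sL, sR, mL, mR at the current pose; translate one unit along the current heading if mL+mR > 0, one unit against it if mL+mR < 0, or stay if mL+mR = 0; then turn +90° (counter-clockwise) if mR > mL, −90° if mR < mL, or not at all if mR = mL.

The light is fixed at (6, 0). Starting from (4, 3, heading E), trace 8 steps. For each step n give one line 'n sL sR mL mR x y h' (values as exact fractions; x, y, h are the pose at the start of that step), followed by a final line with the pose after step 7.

0 120/17 24 -528/17 -288/17 4 3 E
1 15/4 6 -39/4 -9/4 3 3 N
2 120/17 24/5 -1008/85 192/85 3 2 W
3 60 12 -72 48 4 2 S
4 120/17 24 -528/17 -288/17 4 3 E
5 15/4 6 -39/4 -9/4 3 3 N
6 120/17 24/5 -1008/85 192/85 3 2 W
7 60 12 -72 48 4 2 S
final 4 3 E

n=0: pose=(4,3,E); sL=120/17, sR=24; mL=-528/17, mR=-288/17; mL+mR=-48 → advance -1; mR−mL=240/17 → turn +1·90°
n=1: pose=(3,3,N); sL=15/4, sR=6; mL=-39/4, mR=-9/4; mL+mR=-12 → advance -1; mR−mL=15/2 → turn +1·90°
n=2: pose=(3,2,W); sL=120/17, sR=24/5; mL=-1008/85, mR=192/85; mL+mR=-48/5 → advance -1; mR−mL=240/17 → turn +1·90°
n=3: pose=(4,2,S); sL=60, sR=12; mL=-72, mR=48; mL+mR=-24 → advance -1; mR−mL=120 → turn +1·90°
n=4: pose=(4,3,E); sL=120/17, sR=24; mL=-528/17, mR=-288/17; mL+mR=-48 → advance -1; mR−mL=240/17 → turn +1·90°
n=5: pose=(3,3,N); sL=15/4, sR=6; mL=-39/4, mR=-9/4; mL+mR=-12 → advance -1; mR−mL=15/2 → turn +1·90°
n=6: pose=(3,2,W); sL=120/17, sR=24/5; mL=-1008/85, mR=192/85; mL+mR=-48/5 → advance -1; mR−mL=240/17 → turn +1·90°
n=7: pose=(4,2,S); sL=60, sR=12; mL=-72, mR=48; mL+mR=-24 → advance -1; mR−mL=120 → turn +1·90°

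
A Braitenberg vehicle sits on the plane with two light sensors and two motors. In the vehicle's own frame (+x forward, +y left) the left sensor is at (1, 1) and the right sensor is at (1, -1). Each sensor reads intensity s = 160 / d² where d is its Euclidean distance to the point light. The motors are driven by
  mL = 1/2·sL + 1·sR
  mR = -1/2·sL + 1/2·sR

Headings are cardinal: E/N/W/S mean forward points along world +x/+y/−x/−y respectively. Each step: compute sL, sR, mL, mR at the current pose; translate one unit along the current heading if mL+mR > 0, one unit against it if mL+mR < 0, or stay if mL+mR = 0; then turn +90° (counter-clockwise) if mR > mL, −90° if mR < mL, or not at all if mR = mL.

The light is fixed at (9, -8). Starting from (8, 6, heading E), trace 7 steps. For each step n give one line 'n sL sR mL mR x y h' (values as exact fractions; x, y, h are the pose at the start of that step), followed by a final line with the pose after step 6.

0 32/45 160/169 9904/7605 896/7605 8 6 E
1 16/17 16/17 24/17 0 9 6 S
2 32/29 160/197 7792/5713 -832/5713 9 5 W
3 4/5 40/49 298/245 2/245 8 5 N
4 32/45 160/169 9904/7605 896/7605 8 6 E
5 16/17 16/17 24/17 0 9 6 S
6 32/29 160/197 7792/5713 -832/5713 9 5 W
final 8 5 N

n=0: pose=(8,6,E); sL=32/45, sR=160/169; mL=9904/7605, mR=896/7605; mL+mR=240/169 → advance +1; mR−mL=-9008/7605 → turn -1·90°
n=1: pose=(9,6,S); sL=16/17, sR=16/17; mL=24/17, mR=0; mL+mR=24/17 → advance +1; mR−mL=-24/17 → turn -1·90°
n=2: pose=(9,5,W); sL=32/29, sR=160/197; mL=7792/5713, mR=-832/5713; mL+mR=240/197 → advance +1; mR−mL=-8624/5713 → turn -1·90°
n=3: pose=(8,5,N); sL=4/5, sR=40/49; mL=298/245, mR=2/245; mL+mR=60/49 → advance +1; mR−mL=-296/245 → turn -1·90°
n=4: pose=(8,6,E); sL=32/45, sR=160/169; mL=9904/7605, mR=896/7605; mL+mR=240/169 → advance +1; mR−mL=-9008/7605 → turn -1·90°
n=5: pose=(9,6,S); sL=16/17, sR=16/17; mL=24/17, mR=0; mL+mR=24/17 → advance +1; mR−mL=-24/17 → turn -1·90°
n=6: pose=(9,5,W); sL=32/29, sR=160/197; mL=7792/5713, mR=-832/5713; mL+mR=240/197 → advance +1; mR−mL=-8624/5713 → turn -1·90°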